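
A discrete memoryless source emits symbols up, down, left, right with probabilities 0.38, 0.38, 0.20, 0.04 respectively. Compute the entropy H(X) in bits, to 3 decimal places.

H = −Σ pᵢ log₂ pᵢ.
−0.38·log₂(0.38) = 0.5305
−0.38·log₂(0.38) = 0.5305
−0.20·log₂(0.20) = 0.4644
−0.04·log₂(0.04) = 0.1858
Sum ≈ 1.7110 → 1.711 bits.

1.711 bits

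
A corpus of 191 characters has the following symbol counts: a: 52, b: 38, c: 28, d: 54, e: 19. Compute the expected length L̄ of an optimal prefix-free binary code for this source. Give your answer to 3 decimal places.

Probabilities are the counts divided by 191.
Repeatedly combine the two least-probable nodes; the expected code length is the sum of the merged weights.
merge 19/191 + 28/191 → 47/191
merge 38/191 + 47/191 → 85/191
merge 52/191 + 54/191 → 106/191
merge 85/191 + 106/191 → 1
L = 47/191 + 85/191 + 106/191 + 1 = 429/191 ≈ 2.246 bits/symbol.

2.246 bits/symbol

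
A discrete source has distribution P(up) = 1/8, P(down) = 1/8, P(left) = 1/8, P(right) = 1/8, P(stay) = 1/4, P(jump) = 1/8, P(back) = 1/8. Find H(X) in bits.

Each probability is a power of 1/2, so log₂(1/p) is an integer.
H = Σ p·log₂(1/p) = 1/8·3 + 1/8·3 + 1/8·3 + 1/8·3 + 1/4·2 + 1/8·3 + 1/8·3 = 2.75 bits.

2.75 bits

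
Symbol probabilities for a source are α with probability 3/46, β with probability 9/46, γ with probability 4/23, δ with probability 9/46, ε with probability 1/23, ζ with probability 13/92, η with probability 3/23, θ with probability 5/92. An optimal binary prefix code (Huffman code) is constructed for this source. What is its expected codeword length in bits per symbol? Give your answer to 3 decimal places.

2.870 bits/symbol

Repeatedly combine the two least-probable nodes; the expected code length is the sum of the merged weights.
merge 1/23 + 5/92 → 9/92
merge 3/46 + 9/92 → 15/92
merge 3/23 + 13/92 → 25/92
merge 15/92 + 4/23 → 31/92
merge 9/46 + 9/46 → 9/23
merge 25/92 + 31/92 → 14/23
merge 9/23 + 14/23 → 1
L = 9/92 + 15/92 + 25/92 + 31/92 + 9/23 + 14/23 + 1 = 66/23 ≈ 2.870 bits/symbol.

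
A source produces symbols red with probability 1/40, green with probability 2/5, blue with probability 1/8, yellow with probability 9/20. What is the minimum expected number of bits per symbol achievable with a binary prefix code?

Repeatedly combine the two least-probable nodes; the expected code length is the sum of the merged weights.
merge 1/40 + 1/8 → 3/20
merge 3/20 + 2/5 → 11/20
merge 9/20 + 11/20 → 1
L = 3/20 + 11/20 + 1 = 17/10 = 1.7 bits/symbol.

1.7 bits/symbol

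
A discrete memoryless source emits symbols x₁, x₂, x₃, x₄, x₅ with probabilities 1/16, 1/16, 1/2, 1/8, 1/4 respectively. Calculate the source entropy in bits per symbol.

1.875 bits

Each probability is a power of 1/2, so log₂(1/p) is an integer.
H = Σ p·log₂(1/p) = 1/16·4 + 1/16·4 + 1/2·1 + 1/8·3 + 1/4·2 = 1.875 bits.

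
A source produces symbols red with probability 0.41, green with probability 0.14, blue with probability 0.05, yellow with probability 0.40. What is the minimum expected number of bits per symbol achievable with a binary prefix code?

Repeatedly combine the two least-probable nodes; the expected code length is the sum of the merged weights.
merge 1/20 + 7/50 → 19/100
merge 19/100 + 2/5 → 59/100
merge 41/100 + 59/100 → 1
L = 19/100 + 59/100 + 1 = 89/50 = 1.78 bits/symbol.

1.78 bits/symbol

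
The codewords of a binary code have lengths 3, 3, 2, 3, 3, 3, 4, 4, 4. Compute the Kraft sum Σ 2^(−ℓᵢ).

With common denominator 2^4 = 16: Σ 2^(−ℓᵢ) = 2/16 + 2/16 + 4/16 + 2/16 + 2/16 + 2/16 + 1/16 + 1/16 + 1/16 = 17/16 = 1.0625.

1.0625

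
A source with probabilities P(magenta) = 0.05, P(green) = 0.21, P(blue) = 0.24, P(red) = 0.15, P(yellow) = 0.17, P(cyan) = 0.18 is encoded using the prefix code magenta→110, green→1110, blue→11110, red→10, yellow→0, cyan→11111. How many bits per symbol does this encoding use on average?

3.56 bits/symbol

L̄ = Σ pᵢ·ℓᵢ = 0.05·3 + 0.21·4 + 0.24·5 + 0.15·2 + 0.17·1 + 0.18·5 = 3.56 bits/symbol.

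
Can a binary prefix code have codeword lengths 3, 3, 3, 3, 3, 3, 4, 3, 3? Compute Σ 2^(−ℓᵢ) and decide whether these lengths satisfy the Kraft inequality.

1.0625; no

With common denominator 2^4 = 16: Σ 2^(−ℓᵢ) = 2/16 + 2/16 + 2/16 + 2/16 + 2/16 + 2/16 + 1/16 + 2/16 + 2/16 = 17/16 = 1.0625.
Kraft's inequality requires Σ ≤ 1; here Σ = 1.0625 > 1, so no such prefix code exists.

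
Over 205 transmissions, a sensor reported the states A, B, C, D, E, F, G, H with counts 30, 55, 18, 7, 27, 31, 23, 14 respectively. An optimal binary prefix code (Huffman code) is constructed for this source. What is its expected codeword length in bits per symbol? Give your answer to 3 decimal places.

Probabilities are the counts divided by 205.
Repeatedly combine the two least-probable nodes; the expected code length is the sum of the merged weights.
merge 7/205 + 14/205 → 21/205
merge 18/205 + 21/205 → 39/205
merge 23/205 + 27/205 → 10/41
merge 6/41 + 31/205 → 61/205
merge 39/205 + 10/41 → 89/205
merge 11/41 + 61/205 → 116/205
merge 89/205 + 116/205 → 1
L = 21/205 + 39/205 + 10/41 + 61/205 + 89/205 + 116/205 + 1 = 581/205 ≈ 2.834 bits/symbol.

2.834 bits/symbol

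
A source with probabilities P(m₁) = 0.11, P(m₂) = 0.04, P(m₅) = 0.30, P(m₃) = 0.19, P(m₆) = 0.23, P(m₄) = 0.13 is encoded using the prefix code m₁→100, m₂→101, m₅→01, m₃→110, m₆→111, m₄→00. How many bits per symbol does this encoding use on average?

L̄ = Σ pᵢ·ℓᵢ = 0.11·3 + 0.04·3 + 0.30·2 + 0.19·3 + 0.23·3 + 0.13·2 = 2.57 bits/symbol.

2.57 bits/symbol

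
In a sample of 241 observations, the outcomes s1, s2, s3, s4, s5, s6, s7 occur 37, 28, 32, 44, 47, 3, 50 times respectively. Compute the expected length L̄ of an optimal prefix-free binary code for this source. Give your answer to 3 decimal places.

Probabilities are the counts divided by 241.
Repeatedly combine the two least-probable nodes; the expected code length is the sum of the merged weights.
merge 3/241 + 28/241 → 31/241
merge 31/241 + 32/241 → 63/241
merge 37/241 + 44/241 → 81/241
merge 47/241 + 50/241 → 97/241
merge 63/241 + 81/241 → 144/241
merge 97/241 + 144/241 → 1
L = 31/241 + 63/241 + 81/241 + 97/241 + 144/241 + 1 = 657/241 ≈ 2.726 bits/symbol.

2.726 bits/symbol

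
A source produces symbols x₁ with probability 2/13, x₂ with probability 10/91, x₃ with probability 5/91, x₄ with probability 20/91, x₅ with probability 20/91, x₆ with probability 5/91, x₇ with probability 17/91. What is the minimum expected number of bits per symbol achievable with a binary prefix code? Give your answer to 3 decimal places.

2.670 bits/symbol

Repeatedly combine the two least-probable nodes; the expected code length is the sum of the merged weights.
merge 5/91 + 5/91 → 10/91
merge 10/91 + 10/91 → 20/91
merge 2/13 + 17/91 → 31/91
merge 20/91 + 20/91 → 40/91
merge 20/91 + 31/91 → 51/91
merge 40/91 + 51/91 → 1
L = 10/91 + 20/91 + 31/91 + 40/91 + 51/91 + 1 = 243/91 ≈ 2.670 bits/symbol.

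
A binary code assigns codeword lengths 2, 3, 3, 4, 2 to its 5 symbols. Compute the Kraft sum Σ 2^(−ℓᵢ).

0.8125

With common denominator 2^4 = 16: Σ 2^(−ℓᵢ) = 4/16 + 2/16 + 2/16 + 1/16 + 4/16 = 13/16 = 0.8125.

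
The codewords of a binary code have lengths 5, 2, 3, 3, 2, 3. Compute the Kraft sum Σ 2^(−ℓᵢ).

0.90625

With common denominator 2^5 = 32: Σ 2^(−ℓᵢ) = 1/32 + 8/32 + 4/32 + 4/32 + 8/32 + 4/32 = 29/32 = 0.90625.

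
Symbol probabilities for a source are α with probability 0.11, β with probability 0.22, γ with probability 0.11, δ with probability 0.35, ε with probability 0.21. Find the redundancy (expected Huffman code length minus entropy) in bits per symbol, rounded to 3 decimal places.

Entropy H = −Σ p log₂ p ≈ 2.1841 bits.
Huffman merges: 11/100+11/100→11/50; 21/100+11/50→43/100; 11/50+7/20→57/100; 43/100+57/100→1. L = 111/50 ≈ 2.2200.
L − H = 2.2200 − 2.1841 = 0.036 bits.

0.036 bits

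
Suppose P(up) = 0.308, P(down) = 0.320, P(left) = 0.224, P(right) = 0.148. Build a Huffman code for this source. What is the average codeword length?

Repeatedly combine the two least-probable nodes; the expected code length is the sum of the merged weights.
merge 37/250 + 28/125 → 93/250
merge 77/250 + 8/25 → 157/250
merge 93/250 + 157/250 → 1
L = 93/250 + 157/250 + 1 = 2 bits/symbol.

2 bits/symbol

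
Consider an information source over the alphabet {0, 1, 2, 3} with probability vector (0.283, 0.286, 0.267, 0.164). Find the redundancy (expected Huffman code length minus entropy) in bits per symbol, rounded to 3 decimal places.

0.032 bits

Entropy H = −Σ p log₂ p ≈ 1.9683 bits.
Huffman merges: 41/250+267/1000→431/1000; 283/1000+143/500→569/1000; 431/1000+569/1000→1. L = 2 ≈ 2.0000.
L − H = 2.0000 − 1.9683 = 0.032 bits.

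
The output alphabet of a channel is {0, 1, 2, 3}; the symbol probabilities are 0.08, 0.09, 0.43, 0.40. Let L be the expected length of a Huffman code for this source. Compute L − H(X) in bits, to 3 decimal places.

0.084 bits

Entropy H = −Σ p log₂ p ≈ 1.6565 bits.
Huffman merges: 2/25+9/100→17/100; 17/100+2/5→57/100; 43/100+57/100→1. L = 87/50 ≈ 1.7400.
L − H = 1.7400 − 1.6565 = 0.084 bits.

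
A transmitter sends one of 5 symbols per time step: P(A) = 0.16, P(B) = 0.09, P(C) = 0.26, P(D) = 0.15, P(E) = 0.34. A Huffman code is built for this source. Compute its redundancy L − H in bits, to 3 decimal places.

Entropy H = −Σ p log₂ p ≈ 2.1807 bits.
Huffman merges: 9/100+3/20→6/25; 4/25+6/25→2/5; 13/50+17/50→3/5; 2/5+3/5→1. L = 56/25 ≈ 2.2400.
L − H = 2.2400 − 2.1807 = 0.059 bits.

0.059 bits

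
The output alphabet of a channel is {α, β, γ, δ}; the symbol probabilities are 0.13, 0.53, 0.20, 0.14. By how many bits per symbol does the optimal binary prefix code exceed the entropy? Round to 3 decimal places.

Entropy H = −Σ p log₂ p ≈ 1.7296 bits.
Huffman merges: 13/100+7/50→27/100; 1/5+27/100→47/100; 47/100+53/100→1. L = 87/50 ≈ 1.7400.
L − H = 1.7400 − 1.7296 = 0.010 bits.

0.010 bits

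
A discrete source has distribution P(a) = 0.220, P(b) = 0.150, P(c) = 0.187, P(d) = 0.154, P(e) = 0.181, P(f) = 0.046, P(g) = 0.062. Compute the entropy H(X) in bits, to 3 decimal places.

H = −Σ pᵢ log₂ pᵢ.
−0.220·log₂(0.220) = 0.4806
−0.150·log₂(0.150) = 0.4105
−0.187·log₂(0.187) = 0.4523
−0.154·log₂(0.154) = 0.4156
−0.181·log₂(0.181) = 0.4463
−0.046·log₂(0.046) = 0.2043
−0.062·log₂(0.062) = 0.2487
Sum ≈ 2.6585 → 2.658 bits.

2.658 bits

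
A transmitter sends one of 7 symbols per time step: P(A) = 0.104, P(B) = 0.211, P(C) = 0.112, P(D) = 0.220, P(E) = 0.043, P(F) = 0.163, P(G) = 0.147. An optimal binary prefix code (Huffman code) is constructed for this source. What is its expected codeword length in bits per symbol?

Repeatedly combine the two least-probable nodes; the expected code length is the sum of the merged weights.
merge 43/1000 + 13/125 → 147/1000
merge 14/125 + 147/1000 → 259/1000
merge 147/1000 + 163/1000 → 31/100
merge 211/1000 + 11/50 → 431/1000
merge 259/1000 + 31/100 → 569/1000
merge 431/1000 + 569/1000 → 1
L = 147/1000 + 259/1000 + 31/100 + 431/1000 + 569/1000 + 1 = 679/250 = 2.716 bits/symbol.

2.716 bits/symbol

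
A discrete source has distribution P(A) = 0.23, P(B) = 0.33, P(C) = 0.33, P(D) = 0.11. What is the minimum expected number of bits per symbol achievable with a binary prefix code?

2 bits/symbol

Repeatedly combine the two least-probable nodes; the expected code length is the sum of the merged weights.
merge 11/100 + 23/100 → 17/50
merge 33/100 + 33/100 → 33/50
merge 17/50 + 33/50 → 1
L = 17/50 + 33/50 + 1 = 2 bits/symbol.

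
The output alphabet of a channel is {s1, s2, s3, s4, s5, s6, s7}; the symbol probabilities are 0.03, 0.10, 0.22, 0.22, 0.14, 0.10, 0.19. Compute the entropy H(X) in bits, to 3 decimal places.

H = −Σ pᵢ log₂ pᵢ.
−0.03·log₂(0.03) = 0.1518
−0.10·log₂(0.10) = 0.3322
−0.22·log₂(0.22) = 0.4806
−0.22·log₂(0.22) = 0.4806
−0.14·log₂(0.14) = 0.3971
−0.10·log₂(0.10) = 0.3322
−0.19·log₂(0.19) = 0.4552
Sum ≈ 2.6296 → 2.630 bits.

2.630 bits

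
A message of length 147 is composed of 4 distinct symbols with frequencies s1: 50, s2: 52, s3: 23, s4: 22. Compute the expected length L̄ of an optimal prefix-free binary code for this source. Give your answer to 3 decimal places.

1.952 bits/symbol

Probabilities are the counts divided by 147.
Repeatedly combine the two least-probable nodes; the expected code length is the sum of the merged weights.
merge 22/147 + 23/147 → 15/49
merge 15/49 + 50/147 → 95/147
merge 52/147 + 95/147 → 1
L = 15/49 + 95/147 + 1 = 41/21 ≈ 1.952 bits/symbol.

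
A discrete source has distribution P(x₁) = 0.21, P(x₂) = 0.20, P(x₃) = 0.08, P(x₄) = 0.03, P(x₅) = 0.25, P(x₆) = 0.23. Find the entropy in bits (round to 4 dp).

H = −Σ pᵢ log₂ pᵢ.
−0.21·log₂(0.21) = 0.4728
−0.20·log₂(0.20) = 0.4644
−0.08·log₂(0.08) = 0.2915
−0.03·log₂(0.03) = 0.1518
−0.25·log₂(0.25) = 0.5000
−0.23·log₂(0.23) = 0.4877
Sum ≈ 2.3682 → 2.3682 bits.

2.3682 bits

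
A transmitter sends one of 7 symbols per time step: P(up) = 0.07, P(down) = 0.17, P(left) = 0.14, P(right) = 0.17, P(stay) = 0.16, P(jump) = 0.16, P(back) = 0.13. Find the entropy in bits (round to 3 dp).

H = −Σ pᵢ log₂ pᵢ.
−0.07·log₂(0.07) = 0.2686
−0.17·log₂(0.17) = 0.4346
−0.14·log₂(0.14) = 0.3971
−0.17·log₂(0.17) = 0.4346
−0.16·log₂(0.16) = 0.4230
−0.16·log₂(0.16) = 0.4230
−0.13·log₂(0.13) = 0.3826
Sum ≈ 2.7635 → 2.764 bits.

2.764 bits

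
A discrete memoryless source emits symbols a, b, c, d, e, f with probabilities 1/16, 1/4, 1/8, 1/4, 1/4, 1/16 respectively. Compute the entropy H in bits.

2.375 bits

Each probability is a power of 1/2, so log₂(1/p) is an integer.
H = Σ p·log₂(1/p) = 1/16·4 + 1/4·2 + 1/8·3 + 1/4·2 + 1/4·2 + 1/16·4 = 2.375 bits.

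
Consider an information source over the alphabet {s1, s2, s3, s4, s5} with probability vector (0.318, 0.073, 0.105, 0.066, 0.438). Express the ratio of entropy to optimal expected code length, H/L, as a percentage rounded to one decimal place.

Entropy H = −Σ p log₂ p ≈ 1.9231 bits.
Huffman merges: 33/500+73/1000→139/1000; 21/200+139/1000→61/250; 61/250+159/500→281/500; 219/500+281/500→1. L = 389/200 ≈ 1.9450.
Efficiency = H/L = 1.9231/1.9450 = 98.9%.

98.9%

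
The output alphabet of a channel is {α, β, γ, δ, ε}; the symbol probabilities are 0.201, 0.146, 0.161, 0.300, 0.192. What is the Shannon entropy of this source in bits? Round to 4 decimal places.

H = −Σ pᵢ log₂ pᵢ.
−0.201·log₂(0.201) = 0.4653
−0.146·log₂(0.146) = 0.4053
−0.161·log₂(0.161) = 0.4242
−0.300·log₂(0.300) = 0.5211
−0.192·log₂(0.192) = 0.4571
Sum ≈ 2.2730 → 2.2730 bits.

2.2730 bits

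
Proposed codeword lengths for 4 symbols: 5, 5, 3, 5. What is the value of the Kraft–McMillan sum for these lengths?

0.21875

With common denominator 2^5 = 32: Σ 2^(−ℓᵢ) = 1/32 + 1/32 + 4/32 + 1/32 = 7/32 = 0.21875.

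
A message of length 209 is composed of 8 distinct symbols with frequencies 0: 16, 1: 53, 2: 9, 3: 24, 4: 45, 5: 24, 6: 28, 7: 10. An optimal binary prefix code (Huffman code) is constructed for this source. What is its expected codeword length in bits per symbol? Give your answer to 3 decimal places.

Probabilities are the counts divided by 209.
Repeatedly combine the two least-probable nodes; the expected code length is the sum of the merged weights.
merge 9/209 + 10/209 → 1/11
merge 16/209 + 1/11 → 35/209
merge 24/209 + 24/209 → 48/209
merge 28/209 + 35/209 → 63/209
merge 45/209 + 48/209 → 93/209
merge 53/209 + 63/209 → 116/209
merge 93/209 + 116/209 → 1
L = 1/11 + 35/209 + 48/209 + 63/209 + 93/209 + 116/209 + 1 = 53/19 ≈ 2.789 bits/symbol.

2.789 bits/symbol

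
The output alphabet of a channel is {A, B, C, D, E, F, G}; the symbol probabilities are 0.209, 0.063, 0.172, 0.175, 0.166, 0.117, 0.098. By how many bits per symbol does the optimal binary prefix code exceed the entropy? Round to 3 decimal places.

Entropy H = −Σ p log₂ p ≈ 2.7208 bits.
Huffman merges: 63/1000+49/500→161/1000; 117/1000+161/1000→139/500; 83/500+43/250→169/500; 7/40+209/1000→48/125; 139/500+169/500→77/125; 48/125+77/125→1. L = 2777/1000 ≈ 2.7770.
L − H = 2.7770 − 2.7208 = 0.056 bits.

0.056 bits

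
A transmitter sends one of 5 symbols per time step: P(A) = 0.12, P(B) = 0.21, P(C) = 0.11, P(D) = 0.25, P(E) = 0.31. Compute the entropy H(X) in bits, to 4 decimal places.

2.2140 bits

H = −Σ pᵢ log₂ pᵢ.
−0.12·log₂(0.12) = 0.3671
−0.21·log₂(0.21) = 0.4728
−0.11·log₂(0.11) = 0.3503
−0.25·log₂(0.25) = 0.5000
−0.31·log₂(0.31) = 0.5238
Sum ≈ 2.2140 → 2.2140 bits.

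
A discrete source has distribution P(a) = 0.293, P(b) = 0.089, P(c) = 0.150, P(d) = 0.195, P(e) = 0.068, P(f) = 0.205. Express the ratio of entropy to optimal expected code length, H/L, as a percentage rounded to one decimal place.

98.7%

Entropy H = −Σ p log₂ p ≈ 2.4324 bits.
Huffman merges: 17/250+89/1000→157/1000; 3/20+157/1000→307/1000; 39/200+41/200→2/5; 293/1000+307/1000→3/5; 2/5+3/5→1. L = 308/125 ≈ 2.4640.
Efficiency = H/L = 2.4324/2.4640 = 98.7%.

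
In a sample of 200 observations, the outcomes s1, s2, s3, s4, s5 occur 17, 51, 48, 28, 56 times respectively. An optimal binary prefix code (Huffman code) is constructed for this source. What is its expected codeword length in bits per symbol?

Probabilities are the counts divided by 200.
Repeatedly combine the two least-probable nodes; the expected code length is the sum of the merged weights.
merge 17/200 + 7/50 → 9/40
merge 9/40 + 6/25 → 93/200
merge 51/200 + 7/25 → 107/200
merge 93/200 + 107/200 → 1
L = 9/40 + 93/200 + 107/200 + 1 = 89/40 = 2.225 bits/symbol.

2.225 bits/symbol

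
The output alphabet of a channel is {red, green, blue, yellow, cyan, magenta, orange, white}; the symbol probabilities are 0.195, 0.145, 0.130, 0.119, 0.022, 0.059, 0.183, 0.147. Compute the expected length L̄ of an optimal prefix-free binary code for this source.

Repeatedly combine the two least-probable nodes; the expected code length is the sum of the merged weights.
merge 11/500 + 59/1000 → 81/1000
merge 81/1000 + 119/1000 → 1/5
merge 13/100 + 29/200 → 11/40
merge 147/1000 + 183/1000 → 33/100
merge 39/200 + 1/5 → 79/200
merge 11/40 + 33/100 → 121/200
merge 79/200 + 121/200 → 1
L = 81/1000 + 1/5 + 11/40 + 33/100 + 79/200 + 121/200 + 1 = 1443/500 = 2.886 bits/symbol.

2.886 bits/symbol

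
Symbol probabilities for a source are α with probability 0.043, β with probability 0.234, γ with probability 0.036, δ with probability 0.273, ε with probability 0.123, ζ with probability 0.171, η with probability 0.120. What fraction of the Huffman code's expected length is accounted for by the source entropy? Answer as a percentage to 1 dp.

Entropy H = −Σ p log₂ p ≈ 2.5441 bits.
Huffman merges: 9/250+43/1000→79/1000; 79/1000+3/25→199/1000; 123/1000+171/1000→147/500; 199/1000+117/500→433/1000; 273/1000+147/500→567/1000; 433/1000+567/1000→1. L = 643/250 ≈ 2.5720.
Efficiency = H/L = 2.5441/2.5720 = 98.9%.

98.9%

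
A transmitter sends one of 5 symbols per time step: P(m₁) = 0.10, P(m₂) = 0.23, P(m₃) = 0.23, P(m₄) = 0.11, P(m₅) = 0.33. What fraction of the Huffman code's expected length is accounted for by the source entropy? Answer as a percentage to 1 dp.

98.9%

Entropy H = −Σ p log₂ p ≈ 2.1856 bits.
Huffman merges: 1/10+11/100→21/100; 21/100+23/100→11/25; 23/100+33/100→14/25; 11/25+14/25→1. L = 221/100 ≈ 2.2100.
Efficiency = H/L = 2.1856/2.2100 = 98.9%.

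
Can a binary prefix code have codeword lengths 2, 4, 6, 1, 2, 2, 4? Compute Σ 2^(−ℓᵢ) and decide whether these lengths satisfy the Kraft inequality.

With common denominator 2^6 = 64: Σ 2^(−ℓᵢ) = 16/64 + 4/64 + 1/64 + 32/64 + 16/64 + 16/64 + 4/64 = 89/64 = 1.390625.
Kraft's inequality requires Σ ≤ 1; here Σ = 1.390625 > 1, so no such prefix code exists.

1.390625; no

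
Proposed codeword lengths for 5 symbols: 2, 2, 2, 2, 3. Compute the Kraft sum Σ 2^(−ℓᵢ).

With common denominator 2^3 = 8: Σ 2^(−ℓᵢ) = 2/8 + 2/8 + 2/8 + 2/8 + 1/8 = 9/8 = 1.125.

1.125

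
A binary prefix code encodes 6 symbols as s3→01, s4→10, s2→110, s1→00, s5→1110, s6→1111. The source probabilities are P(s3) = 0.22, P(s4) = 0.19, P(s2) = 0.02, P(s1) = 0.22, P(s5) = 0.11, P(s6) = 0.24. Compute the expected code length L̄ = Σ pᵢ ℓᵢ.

2.72 bits/symbol

L̄ = Σ pᵢ·ℓᵢ = 0.22·2 + 0.19·2 + 0.02·3 + 0.22·2 + 0.11·4 + 0.24·4 = 2.72 bits/symbol.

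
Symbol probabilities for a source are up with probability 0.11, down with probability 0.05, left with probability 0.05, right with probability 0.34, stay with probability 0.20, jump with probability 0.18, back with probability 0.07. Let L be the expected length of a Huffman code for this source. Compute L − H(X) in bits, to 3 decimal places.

Entropy H = −Σ p log₂ p ≈ 2.4899 bits.
Huffman merges: 1/20+1/20→1/10; 7/100+1/10→17/100; 11/100+17/100→7/25; 9/50+1/5→19/50; 7/25+17/50→31/50; 19/50+31/50→1. L = 51/20 ≈ 2.5500.
L − H = 2.5500 − 2.4899 = 0.060 bits.

0.060 bits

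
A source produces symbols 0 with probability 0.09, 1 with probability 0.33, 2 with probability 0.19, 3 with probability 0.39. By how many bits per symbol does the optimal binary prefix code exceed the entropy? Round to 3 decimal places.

0.065 bits

Entropy H = −Σ p log₂ p ≈ 1.8255 bits.
Huffman merges: 9/100+19/100→7/25; 7/25+33/100→61/100; 39/100+61/100→1. L = 189/100 ≈ 1.8900.
L − H = 1.8900 − 1.8255 = 0.065 bits.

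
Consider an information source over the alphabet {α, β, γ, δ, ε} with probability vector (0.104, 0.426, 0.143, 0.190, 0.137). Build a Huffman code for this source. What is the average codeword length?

2.148 bits/symbol

Repeatedly combine the two least-probable nodes; the expected code length is the sum of the merged weights.
merge 13/125 + 137/1000 → 241/1000
merge 143/1000 + 19/100 → 333/1000
merge 241/1000 + 333/1000 → 287/500
merge 213/500 + 287/500 → 1
L = 241/1000 + 333/1000 + 287/500 + 1 = 537/250 = 2.148 bits/symbol.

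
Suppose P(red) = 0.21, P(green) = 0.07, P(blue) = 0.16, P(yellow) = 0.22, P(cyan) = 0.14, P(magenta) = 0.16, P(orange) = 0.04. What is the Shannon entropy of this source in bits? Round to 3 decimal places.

H = −Σ pᵢ log₂ pᵢ.
−0.21·log₂(0.21) = 0.4728
−0.07·log₂(0.07) = 0.2686
−0.16·log₂(0.16) = 0.4230
−0.22·log₂(0.22) = 0.4806
−0.14·log₂(0.14) = 0.3971
−0.16·log₂(0.16) = 0.4230
−0.04·log₂(0.04) = 0.1858
Sum ≈ 2.6509 → 2.651 bits.

2.651 bits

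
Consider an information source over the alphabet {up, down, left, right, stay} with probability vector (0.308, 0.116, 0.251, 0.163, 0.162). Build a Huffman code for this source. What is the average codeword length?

Repeatedly combine the two least-probable nodes; the expected code length is the sum of the merged weights.
merge 29/250 + 81/500 → 139/500
merge 163/1000 + 251/1000 → 207/500
merge 139/500 + 77/250 → 293/500
merge 207/500 + 293/500 → 1
L = 139/500 + 207/500 + 293/500 + 1 = 1139/500 = 2.278 bits/symbol.

2.278 bits/symbol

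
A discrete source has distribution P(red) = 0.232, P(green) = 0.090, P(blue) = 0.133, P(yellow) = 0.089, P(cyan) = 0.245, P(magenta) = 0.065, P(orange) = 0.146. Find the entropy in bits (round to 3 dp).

2.658 bits

H = −Σ pᵢ log₂ pᵢ.
−0.232·log₂(0.232) = 0.4890
−0.090·log₂(0.090) = 0.3127
−0.133·log₂(0.133) = 0.3871
−0.089·log₂(0.089) = 0.3106
−0.245·log₂(0.245) = 0.4971
−0.065·log₂(0.065) = 0.2563
−0.146·log₂(0.146) = 0.4053
Sum ≈ 2.6581 → 2.658 bits.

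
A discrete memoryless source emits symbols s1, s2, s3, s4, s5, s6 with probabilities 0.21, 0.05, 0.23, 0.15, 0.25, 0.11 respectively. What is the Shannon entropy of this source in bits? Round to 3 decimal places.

2.437 bits

H = −Σ pᵢ log₂ pᵢ.
−0.21·log₂(0.21) = 0.4728
−0.05·log₂(0.05) = 0.2161
−0.23·log₂(0.23) = 0.4877
−0.15·log₂(0.15) = 0.4105
−0.25·log₂(0.25) = 0.5000
−0.11·log₂(0.11) = 0.3503
Sum ≈ 2.4374 → 2.437 bits.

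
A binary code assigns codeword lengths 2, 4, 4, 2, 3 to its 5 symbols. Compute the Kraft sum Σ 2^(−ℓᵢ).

With common denominator 2^4 = 16: Σ 2^(−ℓᵢ) = 4/16 + 1/16 + 1/16 + 4/16 + 2/16 = 12/16 = 0.75.

0.75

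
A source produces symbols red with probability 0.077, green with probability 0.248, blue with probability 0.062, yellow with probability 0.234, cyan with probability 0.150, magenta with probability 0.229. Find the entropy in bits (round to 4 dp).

H = −Σ pᵢ log₂ pᵢ.
−0.077·log₂(0.077) = 0.2848
−0.248·log₂(0.248) = 0.4989
−0.062·log₂(0.062) = 0.2487
−0.234·log₂(0.234) = 0.4903
−0.150·log₂(0.150) = 0.4105
−0.229·log₂(0.229) = 0.4870
Sum ≈ 2.4203 → 2.4203 bits.

2.4203 bits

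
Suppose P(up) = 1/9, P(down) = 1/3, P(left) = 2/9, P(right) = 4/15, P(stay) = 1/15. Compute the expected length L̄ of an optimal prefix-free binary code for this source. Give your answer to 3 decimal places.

Repeatedly combine the two least-probable nodes; the expected code length is the sum of the merged weights.
merge 1/15 + 1/9 → 8/45
merge 8/45 + 2/9 → 2/5
merge 4/15 + 1/3 → 3/5
merge 2/5 + 3/5 → 1
L = 8/45 + 2/5 + 3/5 + 1 = 98/45 ≈ 2.178 bits/symbol.

2.178 bits/symbol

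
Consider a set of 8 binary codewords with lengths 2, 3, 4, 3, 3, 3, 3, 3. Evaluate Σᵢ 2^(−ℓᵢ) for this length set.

With common denominator 2^4 = 16: Σ 2^(−ℓᵢ) = 4/16 + 2/16 + 1/16 + 2/16 + 2/16 + 2/16 + 2/16 + 2/16 = 17/16 = 1.0625.

1.0625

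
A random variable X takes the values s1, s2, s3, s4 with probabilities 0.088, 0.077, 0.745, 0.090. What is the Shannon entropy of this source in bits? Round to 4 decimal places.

H = −Σ pᵢ log₂ pᵢ.
−0.088·log₂(0.088) = 0.3086
−0.077·log₂(0.077) = 0.2848
−0.745·log₂(0.745) = 0.3164
−0.090·log₂(0.090) = 0.3127
Sum ≈ 1.2224 → 1.2224 bits.

1.2224 bits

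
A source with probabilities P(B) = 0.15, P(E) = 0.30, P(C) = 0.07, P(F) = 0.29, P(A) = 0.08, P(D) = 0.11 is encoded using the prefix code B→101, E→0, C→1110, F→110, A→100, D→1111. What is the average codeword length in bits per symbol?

2.58 bits/symbol

L̄ = Σ pᵢ·ℓᵢ = 0.15·3 + 0.30·1 + 0.07·4 + 0.29·3 + 0.08·3 + 0.11·4 = 2.58 bits/symbol.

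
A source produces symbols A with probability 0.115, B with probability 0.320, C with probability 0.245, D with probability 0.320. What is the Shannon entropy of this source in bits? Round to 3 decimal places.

1.908 bits

H = −Σ pᵢ log₂ pᵢ.
−0.115·log₂(0.115) = 0.3588
−0.320·log₂(0.320) = 0.5260
−0.245·log₂(0.245) = 0.4971
−0.320·log₂(0.320) = 0.5260
Sum ≈ 1.9080 → 1.908 bits.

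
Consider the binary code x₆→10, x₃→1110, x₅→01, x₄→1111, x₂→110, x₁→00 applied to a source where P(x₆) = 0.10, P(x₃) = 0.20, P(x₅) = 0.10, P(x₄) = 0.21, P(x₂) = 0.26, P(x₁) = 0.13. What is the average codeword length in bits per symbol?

3.08 bits/symbol

L̄ = Σ pᵢ·ℓᵢ = 0.10·2 + 0.20·4 + 0.10·2 + 0.21·4 + 0.26·3 + 0.13·2 = 3.08 bits/symbol.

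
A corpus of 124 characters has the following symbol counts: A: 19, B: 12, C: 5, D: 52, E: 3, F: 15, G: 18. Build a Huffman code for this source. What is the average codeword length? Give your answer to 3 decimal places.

Probabilities are the counts divided by 124.
Repeatedly combine the two least-probable nodes; the expected code length is the sum of the merged weights.
merge 3/124 + 5/124 → 2/31
merge 2/31 + 3/31 → 5/31
merge 15/124 + 9/62 → 33/124
merge 19/124 + 5/31 → 39/124
merge 33/124 + 39/124 → 18/31
merge 13/31 + 18/31 → 1
L = 2/31 + 5/31 + 33/124 + 39/124 + 18/31 + 1 = 74/31 ≈ 2.387 bits/symbol.

2.387 bits/symbol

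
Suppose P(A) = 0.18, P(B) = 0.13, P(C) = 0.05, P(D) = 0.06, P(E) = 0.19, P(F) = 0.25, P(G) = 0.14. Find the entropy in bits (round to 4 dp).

H = −Σ pᵢ log₂ pᵢ.
−0.18·log₂(0.18) = 0.4453
−0.13·log₂(0.13) = 0.3826
−0.05·log₂(0.05) = 0.2161
−0.06·log₂(0.06) = 0.2435
−0.19·log₂(0.19) = 0.4552
−0.25·log₂(0.25) = 0.5000
−0.14·log₂(0.14) = 0.3971
Sum ≈ 2.6399 → 2.6399 bits.

2.6399 bits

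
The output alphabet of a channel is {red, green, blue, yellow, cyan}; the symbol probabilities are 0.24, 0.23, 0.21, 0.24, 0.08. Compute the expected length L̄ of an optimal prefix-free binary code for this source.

Repeatedly combine the two least-probable nodes; the expected code length is the sum of the merged weights.
merge 2/25 + 21/100 → 29/100
merge 23/100 + 6/25 → 47/100
merge 6/25 + 29/100 → 53/100
merge 47/100 + 53/100 → 1
L = 29/100 + 47/100 + 53/100 + 1 = 229/100 = 2.29 bits/symbol.

2.29 bits/symbol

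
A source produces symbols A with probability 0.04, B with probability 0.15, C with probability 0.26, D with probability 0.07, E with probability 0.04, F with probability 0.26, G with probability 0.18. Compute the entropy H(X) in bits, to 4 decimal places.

2.5065 bits

H = −Σ pᵢ log₂ pᵢ.
−0.04·log₂(0.04) = 0.1858
−0.15·log₂(0.15) = 0.4105
−0.26·log₂(0.26) = 0.5053
−0.07·log₂(0.07) = 0.2686
−0.04·log₂(0.04) = 0.1858
−0.26·log₂(0.26) = 0.5053
−0.18·log₂(0.18) = 0.4453
Sum ≈ 2.5065 → 2.5065 bits.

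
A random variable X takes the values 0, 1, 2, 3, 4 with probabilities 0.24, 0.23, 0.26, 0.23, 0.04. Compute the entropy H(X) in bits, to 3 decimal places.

2.161 bits

H = −Σ pᵢ log₂ pᵢ.
−0.24·log₂(0.24) = 0.4941
−0.23·log₂(0.23) = 0.4877
−0.26·log₂(0.26) = 0.5053
−0.23·log₂(0.23) = 0.4877
−0.04·log₂(0.04) = 0.1858
Sum ≈ 2.1605 → 2.161 bits.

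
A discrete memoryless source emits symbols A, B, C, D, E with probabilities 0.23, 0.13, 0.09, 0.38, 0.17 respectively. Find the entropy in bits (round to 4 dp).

H = −Σ pᵢ log₂ pᵢ.
−0.23·log₂(0.23) = 0.4877
−0.13·log₂(0.13) = 0.3826
−0.09·log₂(0.09) = 0.3127
−0.38·log₂(0.38) = 0.5305
−0.17·log₂(0.17) = 0.4346
Sum ≈ 2.1480 → 2.1480 bits.

2.1480 bits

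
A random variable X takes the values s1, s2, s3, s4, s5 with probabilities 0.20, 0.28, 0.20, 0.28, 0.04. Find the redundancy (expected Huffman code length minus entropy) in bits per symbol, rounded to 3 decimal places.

0.097 bits

Entropy H = −Σ p log₂ p ≈ 2.1430 bits.
Huffman merges: 1/25+1/5→6/25; 1/5+6/25→11/25; 7/25+7/25→14/25; 11/25+14/25→1. L = 56/25 ≈ 2.2400.
L − H = 2.2400 − 2.1430 = 0.097 bits.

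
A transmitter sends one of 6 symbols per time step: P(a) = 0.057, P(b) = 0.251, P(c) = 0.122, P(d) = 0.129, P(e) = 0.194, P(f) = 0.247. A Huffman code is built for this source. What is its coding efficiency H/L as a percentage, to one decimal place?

Entropy H = −Σ p log₂ p ≈ 2.4448 bits.
Huffman merges: 57/1000+61/500→179/1000; 129/1000+179/1000→77/250; 97/500+247/1000→441/1000; 251/1000+77/250→559/1000; 441/1000+559/1000→1. L = 2487/1000 ≈ 2.4870.
Efficiency = H/L = 2.4448/2.4870 = 98.3%.

98.3%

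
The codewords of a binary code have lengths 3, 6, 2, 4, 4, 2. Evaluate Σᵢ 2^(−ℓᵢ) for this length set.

0.765625

With common denominator 2^6 = 64: Σ 2^(−ℓᵢ) = 8/64 + 1/64 + 16/64 + 4/64 + 4/64 + 16/64 = 49/64 = 0.765625.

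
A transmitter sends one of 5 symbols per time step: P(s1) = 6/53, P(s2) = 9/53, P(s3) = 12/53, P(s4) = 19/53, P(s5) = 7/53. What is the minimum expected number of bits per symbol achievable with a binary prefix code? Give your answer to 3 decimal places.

2.245 bits/symbol

Repeatedly combine the two least-probable nodes; the expected code length is the sum of the merged weights.
merge 6/53 + 7/53 → 13/53
merge 9/53 + 12/53 → 21/53
merge 13/53 + 19/53 → 32/53
merge 21/53 + 32/53 → 1
L = 13/53 + 21/53 + 32/53 + 1 = 119/53 ≈ 2.245 bits/symbol.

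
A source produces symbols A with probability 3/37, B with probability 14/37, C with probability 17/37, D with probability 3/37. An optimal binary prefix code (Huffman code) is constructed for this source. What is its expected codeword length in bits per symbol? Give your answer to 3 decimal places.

Repeatedly combine the two least-probable nodes; the expected code length is the sum of the merged weights.
merge 3/37 + 3/37 → 6/37
merge 6/37 + 14/37 → 20/37
merge 17/37 + 20/37 → 1
L = 6/37 + 20/37 + 1 = 63/37 ≈ 1.703 bits/symbol.

1.703 bits/symbol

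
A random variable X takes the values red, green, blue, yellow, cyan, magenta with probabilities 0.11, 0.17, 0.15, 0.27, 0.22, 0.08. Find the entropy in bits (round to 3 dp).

2.478 bits

H = −Σ pᵢ log₂ pᵢ.
−0.11·log₂(0.11) = 0.3503
−0.17·log₂(0.17) = 0.4346
−0.15·log₂(0.15) = 0.4105
−0.27·log₂(0.27) = 0.5100
−0.22·log₂(0.22) = 0.4806
−0.08·log₂(0.08) = 0.2915
Sum ≈ 2.4775 → 2.478 bits.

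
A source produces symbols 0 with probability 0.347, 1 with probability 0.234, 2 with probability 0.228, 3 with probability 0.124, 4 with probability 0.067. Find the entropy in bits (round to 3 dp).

2.141 bits

H = −Σ pᵢ log₂ pᵢ.
−0.347·log₂(0.347) = 0.5299
−0.234·log₂(0.234) = 0.4903
−0.228·log₂(0.228) = 0.4863
−0.124·log₂(0.124) = 0.3734
−0.067·log₂(0.067) = 0.2613
Sum ≈ 2.1412 → 2.141 bits.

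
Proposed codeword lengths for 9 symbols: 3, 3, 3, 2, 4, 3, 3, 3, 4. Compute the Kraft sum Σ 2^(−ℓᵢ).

With common denominator 2^4 = 16: Σ 2^(−ℓᵢ) = 2/16 + 2/16 + 2/16 + 4/16 + 1/16 + 2/16 + 2/16 + 2/16 + 1/16 = 18/16 = 1.125.

1.125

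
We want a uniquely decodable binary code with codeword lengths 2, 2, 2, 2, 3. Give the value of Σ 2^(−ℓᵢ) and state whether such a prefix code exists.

1.125; no

With common denominator 2^3 = 8: Σ 2^(−ℓᵢ) = 2/8 + 2/8 + 2/8 + 2/8 + 1/8 = 9/8 = 1.125.
Kraft's inequality requires Σ ≤ 1; here Σ = 1.125 > 1, so no such prefix code exists.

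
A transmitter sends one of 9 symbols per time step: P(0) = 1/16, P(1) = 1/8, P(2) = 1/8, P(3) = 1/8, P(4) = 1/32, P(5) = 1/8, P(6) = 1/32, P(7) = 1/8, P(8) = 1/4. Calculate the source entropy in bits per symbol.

2.9375 bits

Each probability is a power of 1/2, so log₂(1/p) is an integer.
H = Σ p·log₂(1/p) = 1/16·4 + 1/8·3 + 1/8·3 + 1/8·3 + 1/32·5 + 1/8·3 + 1/32·5 + 1/8·3 + 1/4·2 = 2.9375 bits.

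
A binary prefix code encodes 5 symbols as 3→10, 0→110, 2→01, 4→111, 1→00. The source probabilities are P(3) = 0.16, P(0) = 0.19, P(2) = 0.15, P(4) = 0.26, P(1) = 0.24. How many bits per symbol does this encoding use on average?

L̄ = Σ pᵢ·ℓᵢ = 0.16·2 + 0.19·3 + 0.15·2 + 0.26·3 + 0.24·2 = 2.45 bits/symbol.

2.45 bits/symbol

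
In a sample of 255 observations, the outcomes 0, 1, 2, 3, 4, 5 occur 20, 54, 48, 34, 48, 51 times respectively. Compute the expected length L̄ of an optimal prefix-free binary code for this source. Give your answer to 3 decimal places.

Probabilities are the counts divided by 255.
Repeatedly combine the two least-probable nodes; the expected code length is the sum of the merged weights.
merge 4/51 + 2/15 → 18/85
merge 16/85 + 16/85 → 32/85
merge 1/5 + 18/85 → 7/17
merge 18/85 + 32/85 → 10/17
merge 7/17 + 10/17 → 1
L = 18/85 + 32/85 + 7/17 + 10/17 + 1 = 44/17 ≈ 2.588 bits/symbol.

2.588 bits/symbol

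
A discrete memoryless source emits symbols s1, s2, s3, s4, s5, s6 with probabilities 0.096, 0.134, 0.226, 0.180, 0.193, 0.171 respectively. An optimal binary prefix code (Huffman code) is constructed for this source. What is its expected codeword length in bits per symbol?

2.581 bits/symbol

Repeatedly combine the two least-probable nodes; the expected code length is the sum of the merged weights.
merge 12/125 + 67/500 → 23/100
merge 171/1000 + 9/50 → 351/1000
merge 193/1000 + 113/500 → 419/1000
merge 23/100 + 351/1000 → 581/1000
merge 419/1000 + 581/1000 → 1
L = 23/100 + 351/1000 + 419/1000 + 581/1000 + 1 = 2581/1000 = 2.581 bits/symbol.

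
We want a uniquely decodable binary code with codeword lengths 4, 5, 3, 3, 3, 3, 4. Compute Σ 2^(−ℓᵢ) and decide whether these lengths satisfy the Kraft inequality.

0.65625; yes

With common denominator 2^5 = 32: Σ 2^(−ℓᵢ) = 2/32 + 1/32 + 4/32 + 4/32 + 4/32 + 4/32 + 2/32 = 21/32 = 0.65625.
Kraft's inequality requires Σ ≤ 1; here Σ = 0.65625 ≤ 1, so such a prefix code exists.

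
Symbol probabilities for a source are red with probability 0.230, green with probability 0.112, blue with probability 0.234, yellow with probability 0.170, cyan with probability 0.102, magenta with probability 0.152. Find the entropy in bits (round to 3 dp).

H = −Σ pᵢ log₂ pᵢ.
−0.230·log₂(0.230) = 0.4877
−0.112·log₂(0.112) = 0.3537
−0.234·log₂(0.234) = 0.4903
−0.170·log₂(0.170) = 0.4346
−0.102·log₂(0.102) = 0.3359
−0.152·log₂(0.152) = 0.4131
Sum ≈ 2.5154 → 2.515 bits.

2.515 bits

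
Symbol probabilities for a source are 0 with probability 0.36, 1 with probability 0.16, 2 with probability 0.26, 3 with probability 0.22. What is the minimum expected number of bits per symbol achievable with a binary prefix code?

Repeatedly combine the two least-probable nodes; the expected code length is the sum of the merged weights.
merge 4/25 + 11/50 → 19/50
merge 13/50 + 9/25 → 31/50
merge 19/50 + 31/50 → 1
L = 19/50 + 31/50 + 1 = 2 bits/symbol.

2 bits/symbol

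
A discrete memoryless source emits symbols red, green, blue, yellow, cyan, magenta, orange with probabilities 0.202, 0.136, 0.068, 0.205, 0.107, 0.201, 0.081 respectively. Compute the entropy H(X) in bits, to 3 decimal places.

H = −Σ pᵢ log₂ pᵢ.
−0.202·log₂(0.202) = 0.4661
−0.136·log₂(0.136) = 0.3915
−0.068·log₂(0.068) = 0.2637
−0.205·log₂(0.205) = 0.4687
−0.107·log₂(0.107) = 0.3450
−0.201·log₂(0.201) = 0.4653
−0.081·log₂(0.081) = 0.2937
Sum ≈ 2.6940 → 2.694 bits.

2.694 bits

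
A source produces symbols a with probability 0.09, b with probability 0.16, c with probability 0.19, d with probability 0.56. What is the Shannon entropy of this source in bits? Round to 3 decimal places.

H = −Σ pᵢ log₂ pᵢ.
−0.09·log₂(0.09) = 0.3127
−0.16·log₂(0.16) = 0.4230
−0.19·log₂(0.19) = 0.4552
−0.56·log₂(0.56) = 0.4684
Sum ≈ 1.6593 → 1.659 bits.

1.659 bits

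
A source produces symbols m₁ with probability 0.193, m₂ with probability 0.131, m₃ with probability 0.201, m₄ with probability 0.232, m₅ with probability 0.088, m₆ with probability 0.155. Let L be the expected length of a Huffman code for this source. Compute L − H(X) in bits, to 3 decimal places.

0.045 bits

Entropy H = −Σ p log₂ p ≈ 2.5219 bits.
Huffman merges: 11/125+131/1000→219/1000; 31/200+193/1000→87/250; 201/1000+219/1000→21/50; 29/125+87/250→29/50; 21/50+29/50→1. L = 2567/1000 ≈ 2.5670.
L − H = 2.5670 − 2.5219 = 0.045 bits.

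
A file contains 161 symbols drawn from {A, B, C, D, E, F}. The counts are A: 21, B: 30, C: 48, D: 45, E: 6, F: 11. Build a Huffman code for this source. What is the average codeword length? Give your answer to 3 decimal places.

Probabilities are the counts divided by 161.
Repeatedly combine the two least-probable nodes; the expected code length is the sum of the merged weights.
merge 6/161 + 11/161 → 17/161
merge 17/161 + 3/23 → 38/161
merge 30/161 + 38/161 → 68/161
merge 45/161 + 48/161 → 93/161
merge 68/161 + 93/161 → 1
L = 17/161 + 38/161 + 68/161 + 93/161 + 1 = 377/161 ≈ 2.342 bits/symbol.

2.342 bits/symbol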